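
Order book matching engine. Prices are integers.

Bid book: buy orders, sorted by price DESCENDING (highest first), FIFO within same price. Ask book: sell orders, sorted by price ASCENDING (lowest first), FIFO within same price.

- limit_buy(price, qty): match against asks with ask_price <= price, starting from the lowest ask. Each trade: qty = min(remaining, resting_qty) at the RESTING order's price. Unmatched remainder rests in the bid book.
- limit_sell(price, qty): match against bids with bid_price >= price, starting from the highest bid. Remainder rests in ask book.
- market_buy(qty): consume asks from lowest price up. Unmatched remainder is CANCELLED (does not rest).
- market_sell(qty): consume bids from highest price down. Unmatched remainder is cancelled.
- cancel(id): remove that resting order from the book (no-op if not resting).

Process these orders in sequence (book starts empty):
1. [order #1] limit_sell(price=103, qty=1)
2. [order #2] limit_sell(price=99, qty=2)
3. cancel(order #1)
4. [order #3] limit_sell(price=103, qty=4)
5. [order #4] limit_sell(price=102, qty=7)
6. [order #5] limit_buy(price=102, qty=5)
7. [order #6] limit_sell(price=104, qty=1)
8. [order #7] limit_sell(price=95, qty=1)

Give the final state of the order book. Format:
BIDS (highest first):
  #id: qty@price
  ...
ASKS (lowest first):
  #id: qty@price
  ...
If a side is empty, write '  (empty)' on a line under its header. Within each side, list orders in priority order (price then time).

Answer: BIDS (highest first):
  (empty)
ASKS (lowest first):
  #7: 1@95
  #4: 4@102
  #3: 4@103
  #6: 1@104

Derivation:
After op 1 [order #1] limit_sell(price=103, qty=1): fills=none; bids=[-] asks=[#1:1@103]
After op 2 [order #2] limit_sell(price=99, qty=2): fills=none; bids=[-] asks=[#2:2@99 #1:1@103]
After op 3 cancel(order #1): fills=none; bids=[-] asks=[#2:2@99]
After op 4 [order #3] limit_sell(price=103, qty=4): fills=none; bids=[-] asks=[#2:2@99 #3:4@103]
After op 5 [order #4] limit_sell(price=102, qty=7): fills=none; bids=[-] asks=[#2:2@99 #4:7@102 #3:4@103]
After op 6 [order #5] limit_buy(price=102, qty=5): fills=#5x#2:2@99 #5x#4:3@102; bids=[-] asks=[#4:4@102 #3:4@103]
After op 7 [order #6] limit_sell(price=104, qty=1): fills=none; bids=[-] asks=[#4:4@102 #3:4@103 #6:1@104]
After op 8 [order #7] limit_sell(price=95, qty=1): fills=none; bids=[-] asks=[#7:1@95 #4:4@102 #3:4@103 #6:1@104]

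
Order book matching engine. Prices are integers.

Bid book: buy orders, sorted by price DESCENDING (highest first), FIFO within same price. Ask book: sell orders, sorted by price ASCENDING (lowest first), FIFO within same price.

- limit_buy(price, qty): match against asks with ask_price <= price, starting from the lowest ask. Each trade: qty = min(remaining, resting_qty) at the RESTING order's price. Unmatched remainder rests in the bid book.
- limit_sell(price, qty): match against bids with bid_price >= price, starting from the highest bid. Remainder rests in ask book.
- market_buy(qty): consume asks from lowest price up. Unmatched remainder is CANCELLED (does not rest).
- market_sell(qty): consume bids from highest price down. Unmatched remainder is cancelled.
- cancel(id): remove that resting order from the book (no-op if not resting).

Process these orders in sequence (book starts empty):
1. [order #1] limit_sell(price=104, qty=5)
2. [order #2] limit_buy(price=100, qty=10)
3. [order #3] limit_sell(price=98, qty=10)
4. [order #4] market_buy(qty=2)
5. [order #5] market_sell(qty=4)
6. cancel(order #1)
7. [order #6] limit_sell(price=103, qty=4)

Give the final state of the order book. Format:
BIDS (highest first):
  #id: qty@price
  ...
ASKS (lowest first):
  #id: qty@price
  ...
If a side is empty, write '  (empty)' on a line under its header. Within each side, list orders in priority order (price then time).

Answer: BIDS (highest first):
  (empty)
ASKS (lowest first):
  #6: 4@103

Derivation:
After op 1 [order #1] limit_sell(price=104, qty=5): fills=none; bids=[-] asks=[#1:5@104]
After op 2 [order #2] limit_buy(price=100, qty=10): fills=none; bids=[#2:10@100] asks=[#1:5@104]
After op 3 [order #3] limit_sell(price=98, qty=10): fills=#2x#3:10@100; bids=[-] asks=[#1:5@104]
After op 4 [order #4] market_buy(qty=2): fills=#4x#1:2@104; bids=[-] asks=[#1:3@104]
After op 5 [order #5] market_sell(qty=4): fills=none; bids=[-] asks=[#1:3@104]
After op 6 cancel(order #1): fills=none; bids=[-] asks=[-]
After op 7 [order #6] limit_sell(price=103, qty=4): fills=none; bids=[-] asks=[#6:4@103]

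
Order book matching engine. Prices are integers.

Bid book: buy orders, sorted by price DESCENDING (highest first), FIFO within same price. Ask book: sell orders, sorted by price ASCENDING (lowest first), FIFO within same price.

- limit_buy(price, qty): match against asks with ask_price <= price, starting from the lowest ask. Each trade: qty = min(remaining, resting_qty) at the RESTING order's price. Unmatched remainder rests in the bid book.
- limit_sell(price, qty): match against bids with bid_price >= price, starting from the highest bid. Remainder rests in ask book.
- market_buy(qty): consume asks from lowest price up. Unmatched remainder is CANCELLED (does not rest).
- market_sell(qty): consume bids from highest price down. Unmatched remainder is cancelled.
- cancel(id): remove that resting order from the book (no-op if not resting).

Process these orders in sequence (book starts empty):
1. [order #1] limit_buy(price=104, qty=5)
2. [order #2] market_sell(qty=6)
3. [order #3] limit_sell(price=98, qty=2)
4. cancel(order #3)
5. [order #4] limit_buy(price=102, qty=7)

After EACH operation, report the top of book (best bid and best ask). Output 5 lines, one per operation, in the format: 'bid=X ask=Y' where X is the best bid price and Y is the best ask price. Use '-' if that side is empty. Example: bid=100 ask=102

After op 1 [order #1] limit_buy(price=104, qty=5): fills=none; bids=[#1:5@104] asks=[-]
After op 2 [order #2] market_sell(qty=6): fills=#1x#2:5@104; bids=[-] asks=[-]
After op 3 [order #3] limit_sell(price=98, qty=2): fills=none; bids=[-] asks=[#3:2@98]
After op 4 cancel(order #3): fills=none; bids=[-] asks=[-]
After op 5 [order #4] limit_buy(price=102, qty=7): fills=none; bids=[#4:7@102] asks=[-]

Answer: bid=104 ask=-
bid=- ask=-
bid=- ask=98
bid=- ask=-
bid=102 ask=-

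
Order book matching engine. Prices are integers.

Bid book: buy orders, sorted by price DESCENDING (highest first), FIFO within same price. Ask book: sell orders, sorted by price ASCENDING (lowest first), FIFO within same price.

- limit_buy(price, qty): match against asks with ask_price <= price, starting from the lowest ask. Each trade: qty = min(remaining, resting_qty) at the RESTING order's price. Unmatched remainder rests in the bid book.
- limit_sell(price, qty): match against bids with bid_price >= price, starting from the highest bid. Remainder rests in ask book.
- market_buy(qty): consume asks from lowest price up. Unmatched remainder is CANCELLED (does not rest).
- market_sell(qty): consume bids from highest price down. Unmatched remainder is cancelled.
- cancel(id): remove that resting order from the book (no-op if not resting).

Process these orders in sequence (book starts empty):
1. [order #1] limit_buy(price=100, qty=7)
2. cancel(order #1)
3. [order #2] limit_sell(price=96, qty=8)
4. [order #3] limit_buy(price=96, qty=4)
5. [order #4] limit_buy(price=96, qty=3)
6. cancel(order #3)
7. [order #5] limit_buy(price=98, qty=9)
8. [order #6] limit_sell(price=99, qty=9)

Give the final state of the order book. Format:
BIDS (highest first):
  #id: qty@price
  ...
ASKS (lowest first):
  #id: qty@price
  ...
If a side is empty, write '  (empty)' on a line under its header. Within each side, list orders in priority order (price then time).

After op 1 [order #1] limit_buy(price=100, qty=7): fills=none; bids=[#1:7@100] asks=[-]
After op 2 cancel(order #1): fills=none; bids=[-] asks=[-]
After op 3 [order #2] limit_sell(price=96, qty=8): fills=none; bids=[-] asks=[#2:8@96]
After op 4 [order #3] limit_buy(price=96, qty=4): fills=#3x#2:4@96; bids=[-] asks=[#2:4@96]
After op 5 [order #4] limit_buy(price=96, qty=3): fills=#4x#2:3@96; bids=[-] asks=[#2:1@96]
After op 6 cancel(order #3): fills=none; bids=[-] asks=[#2:1@96]
After op 7 [order #5] limit_buy(price=98, qty=9): fills=#5x#2:1@96; bids=[#5:8@98] asks=[-]
After op 8 [order #6] limit_sell(price=99, qty=9): fills=none; bids=[#5:8@98] asks=[#6:9@99]

Answer: BIDS (highest first):
  #5: 8@98
ASKS (lowest first):
  #6: 9@99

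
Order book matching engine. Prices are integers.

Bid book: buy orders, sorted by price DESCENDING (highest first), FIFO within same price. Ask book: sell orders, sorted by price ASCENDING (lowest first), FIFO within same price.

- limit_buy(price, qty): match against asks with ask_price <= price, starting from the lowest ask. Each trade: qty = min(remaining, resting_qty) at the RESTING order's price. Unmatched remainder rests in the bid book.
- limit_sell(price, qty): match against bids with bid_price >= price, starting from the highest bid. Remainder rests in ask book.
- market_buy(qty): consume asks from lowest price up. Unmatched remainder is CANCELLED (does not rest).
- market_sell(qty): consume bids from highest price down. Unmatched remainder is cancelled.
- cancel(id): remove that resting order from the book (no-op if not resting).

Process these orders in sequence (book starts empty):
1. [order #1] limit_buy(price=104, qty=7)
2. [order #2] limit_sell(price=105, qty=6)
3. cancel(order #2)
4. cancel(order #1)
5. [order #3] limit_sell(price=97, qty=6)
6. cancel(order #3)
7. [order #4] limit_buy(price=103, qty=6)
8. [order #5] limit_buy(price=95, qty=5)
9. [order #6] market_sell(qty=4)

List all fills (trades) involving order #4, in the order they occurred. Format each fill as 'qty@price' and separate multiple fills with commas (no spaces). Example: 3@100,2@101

After op 1 [order #1] limit_buy(price=104, qty=7): fills=none; bids=[#1:7@104] asks=[-]
After op 2 [order #2] limit_sell(price=105, qty=6): fills=none; bids=[#1:7@104] asks=[#2:6@105]
After op 3 cancel(order #2): fills=none; bids=[#1:7@104] asks=[-]
After op 4 cancel(order #1): fills=none; bids=[-] asks=[-]
After op 5 [order #3] limit_sell(price=97, qty=6): fills=none; bids=[-] asks=[#3:6@97]
After op 6 cancel(order #3): fills=none; bids=[-] asks=[-]
After op 7 [order #4] limit_buy(price=103, qty=6): fills=none; bids=[#4:6@103] asks=[-]
After op 8 [order #5] limit_buy(price=95, qty=5): fills=none; bids=[#4:6@103 #5:5@95] asks=[-]
After op 9 [order #6] market_sell(qty=4): fills=#4x#6:4@103; bids=[#4:2@103 #5:5@95] asks=[-]

Answer: 4@103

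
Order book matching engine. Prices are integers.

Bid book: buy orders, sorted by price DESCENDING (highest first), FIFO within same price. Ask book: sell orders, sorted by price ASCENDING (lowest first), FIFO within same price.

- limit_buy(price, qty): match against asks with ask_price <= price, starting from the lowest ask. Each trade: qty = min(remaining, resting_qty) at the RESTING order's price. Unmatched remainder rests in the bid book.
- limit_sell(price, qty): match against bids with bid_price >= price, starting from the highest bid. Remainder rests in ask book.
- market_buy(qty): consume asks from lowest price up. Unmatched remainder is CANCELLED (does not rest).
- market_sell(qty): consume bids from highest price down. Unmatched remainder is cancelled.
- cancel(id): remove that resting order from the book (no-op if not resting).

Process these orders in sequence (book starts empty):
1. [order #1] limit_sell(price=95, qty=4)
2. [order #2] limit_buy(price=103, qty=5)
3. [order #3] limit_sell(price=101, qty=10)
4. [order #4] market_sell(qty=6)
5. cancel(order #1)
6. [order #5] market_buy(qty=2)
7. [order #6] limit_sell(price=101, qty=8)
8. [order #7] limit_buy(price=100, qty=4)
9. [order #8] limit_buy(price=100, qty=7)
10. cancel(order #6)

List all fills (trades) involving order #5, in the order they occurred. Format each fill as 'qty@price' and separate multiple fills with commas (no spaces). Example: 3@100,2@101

Answer: 2@101

Derivation:
After op 1 [order #1] limit_sell(price=95, qty=4): fills=none; bids=[-] asks=[#1:4@95]
After op 2 [order #2] limit_buy(price=103, qty=5): fills=#2x#1:4@95; bids=[#2:1@103] asks=[-]
After op 3 [order #3] limit_sell(price=101, qty=10): fills=#2x#3:1@103; bids=[-] asks=[#3:9@101]
After op 4 [order #4] market_sell(qty=6): fills=none; bids=[-] asks=[#3:9@101]
After op 5 cancel(order #1): fills=none; bids=[-] asks=[#3:9@101]
After op 6 [order #5] market_buy(qty=2): fills=#5x#3:2@101; bids=[-] asks=[#3:7@101]
After op 7 [order #6] limit_sell(price=101, qty=8): fills=none; bids=[-] asks=[#3:7@101 #6:8@101]
After op 8 [order #7] limit_buy(price=100, qty=4): fills=none; bids=[#7:4@100] asks=[#3:7@101 #6:8@101]
After op 9 [order #8] limit_buy(price=100, qty=7): fills=none; bids=[#7:4@100 #8:7@100] asks=[#3:7@101 #6:8@101]
After op 10 cancel(order #6): fills=none; bids=[#7:4@100 #8:7@100] asks=[#3:7@101]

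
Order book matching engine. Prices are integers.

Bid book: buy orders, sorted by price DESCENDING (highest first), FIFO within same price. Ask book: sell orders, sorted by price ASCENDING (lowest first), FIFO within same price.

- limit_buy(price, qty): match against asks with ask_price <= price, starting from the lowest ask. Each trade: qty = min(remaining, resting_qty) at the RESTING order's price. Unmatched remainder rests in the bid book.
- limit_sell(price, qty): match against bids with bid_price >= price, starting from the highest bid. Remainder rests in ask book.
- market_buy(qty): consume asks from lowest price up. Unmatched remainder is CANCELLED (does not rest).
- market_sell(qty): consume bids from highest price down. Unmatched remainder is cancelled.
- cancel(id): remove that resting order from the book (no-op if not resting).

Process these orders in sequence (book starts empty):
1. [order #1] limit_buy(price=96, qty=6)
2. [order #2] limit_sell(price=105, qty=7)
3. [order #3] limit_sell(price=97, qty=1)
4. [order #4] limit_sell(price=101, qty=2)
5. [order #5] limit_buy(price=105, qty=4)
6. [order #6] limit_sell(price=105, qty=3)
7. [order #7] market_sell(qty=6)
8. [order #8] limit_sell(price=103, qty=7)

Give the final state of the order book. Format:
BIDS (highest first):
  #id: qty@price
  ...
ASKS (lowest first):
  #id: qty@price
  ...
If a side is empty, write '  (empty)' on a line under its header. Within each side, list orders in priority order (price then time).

After op 1 [order #1] limit_buy(price=96, qty=6): fills=none; bids=[#1:6@96] asks=[-]
After op 2 [order #2] limit_sell(price=105, qty=7): fills=none; bids=[#1:6@96] asks=[#2:7@105]
After op 3 [order #3] limit_sell(price=97, qty=1): fills=none; bids=[#1:6@96] asks=[#3:1@97 #2:7@105]
After op 4 [order #4] limit_sell(price=101, qty=2): fills=none; bids=[#1:6@96] asks=[#3:1@97 #4:2@101 #2:7@105]
After op 5 [order #5] limit_buy(price=105, qty=4): fills=#5x#3:1@97 #5x#4:2@101 #5x#2:1@105; bids=[#1:6@96] asks=[#2:6@105]
After op 6 [order #6] limit_sell(price=105, qty=3): fills=none; bids=[#1:6@96] asks=[#2:6@105 #6:3@105]
After op 7 [order #7] market_sell(qty=6): fills=#1x#7:6@96; bids=[-] asks=[#2:6@105 #6:3@105]
After op 8 [order #8] limit_sell(price=103, qty=7): fills=none; bids=[-] asks=[#8:7@103 #2:6@105 #6:3@105]

Answer: BIDS (highest first):
  (empty)
ASKS (lowest first):
  #8: 7@103
  #2: 6@105
  #6: 3@105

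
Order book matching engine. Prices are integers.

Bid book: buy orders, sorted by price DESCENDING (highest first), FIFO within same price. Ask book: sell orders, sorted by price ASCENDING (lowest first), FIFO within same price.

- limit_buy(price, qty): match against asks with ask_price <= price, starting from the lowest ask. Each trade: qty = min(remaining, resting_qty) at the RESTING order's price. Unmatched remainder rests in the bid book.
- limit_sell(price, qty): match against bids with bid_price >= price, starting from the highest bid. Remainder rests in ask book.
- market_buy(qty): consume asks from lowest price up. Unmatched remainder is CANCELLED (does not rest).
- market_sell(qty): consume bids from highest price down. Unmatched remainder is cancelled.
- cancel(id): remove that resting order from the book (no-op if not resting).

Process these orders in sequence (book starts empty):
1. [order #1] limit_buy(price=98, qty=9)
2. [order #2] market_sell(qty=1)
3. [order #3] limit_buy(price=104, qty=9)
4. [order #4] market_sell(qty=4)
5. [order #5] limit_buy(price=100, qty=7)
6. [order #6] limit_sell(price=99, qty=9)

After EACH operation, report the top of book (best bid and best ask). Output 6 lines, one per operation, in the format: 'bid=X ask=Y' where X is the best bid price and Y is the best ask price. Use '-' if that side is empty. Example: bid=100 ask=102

Answer: bid=98 ask=-
bid=98 ask=-
bid=104 ask=-
bid=104 ask=-
bid=104 ask=-
bid=100 ask=-

Derivation:
After op 1 [order #1] limit_buy(price=98, qty=9): fills=none; bids=[#1:9@98] asks=[-]
After op 2 [order #2] market_sell(qty=1): fills=#1x#2:1@98; bids=[#1:8@98] asks=[-]
After op 3 [order #3] limit_buy(price=104, qty=9): fills=none; bids=[#3:9@104 #1:8@98] asks=[-]
After op 4 [order #4] market_sell(qty=4): fills=#3x#4:4@104; bids=[#3:5@104 #1:8@98] asks=[-]
After op 5 [order #5] limit_buy(price=100, qty=7): fills=none; bids=[#3:5@104 #5:7@100 #1:8@98] asks=[-]
After op 6 [order #6] limit_sell(price=99, qty=9): fills=#3x#6:5@104 #5x#6:4@100; bids=[#5:3@100 #1:8@98] asks=[-]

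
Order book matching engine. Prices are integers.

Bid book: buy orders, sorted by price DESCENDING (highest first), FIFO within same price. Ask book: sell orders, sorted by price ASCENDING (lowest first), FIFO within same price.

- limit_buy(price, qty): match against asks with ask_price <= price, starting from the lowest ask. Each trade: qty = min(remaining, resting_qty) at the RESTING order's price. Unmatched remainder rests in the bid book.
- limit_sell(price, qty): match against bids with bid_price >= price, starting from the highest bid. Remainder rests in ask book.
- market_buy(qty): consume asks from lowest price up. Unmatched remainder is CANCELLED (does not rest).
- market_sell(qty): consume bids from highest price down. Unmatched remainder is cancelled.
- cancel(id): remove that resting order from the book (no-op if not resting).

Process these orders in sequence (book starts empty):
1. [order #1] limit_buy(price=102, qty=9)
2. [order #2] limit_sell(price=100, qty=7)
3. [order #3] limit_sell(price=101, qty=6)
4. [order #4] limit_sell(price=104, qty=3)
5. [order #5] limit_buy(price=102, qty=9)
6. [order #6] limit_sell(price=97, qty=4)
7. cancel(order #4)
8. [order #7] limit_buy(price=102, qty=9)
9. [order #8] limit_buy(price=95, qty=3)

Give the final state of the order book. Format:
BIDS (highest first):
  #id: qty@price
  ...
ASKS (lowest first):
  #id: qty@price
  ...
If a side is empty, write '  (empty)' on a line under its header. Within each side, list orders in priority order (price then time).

After op 1 [order #1] limit_buy(price=102, qty=9): fills=none; bids=[#1:9@102] asks=[-]
After op 2 [order #2] limit_sell(price=100, qty=7): fills=#1x#2:7@102; bids=[#1:2@102] asks=[-]
After op 3 [order #3] limit_sell(price=101, qty=6): fills=#1x#3:2@102; bids=[-] asks=[#3:4@101]
After op 4 [order #4] limit_sell(price=104, qty=3): fills=none; bids=[-] asks=[#3:4@101 #4:3@104]
After op 5 [order #5] limit_buy(price=102, qty=9): fills=#5x#3:4@101; bids=[#5:5@102] asks=[#4:3@104]
After op 6 [order #6] limit_sell(price=97, qty=4): fills=#5x#6:4@102; bids=[#5:1@102] asks=[#4:3@104]
After op 7 cancel(order #4): fills=none; bids=[#5:1@102] asks=[-]
After op 8 [order #7] limit_buy(price=102, qty=9): fills=none; bids=[#5:1@102 #7:9@102] asks=[-]
After op 9 [order #8] limit_buy(price=95, qty=3): fills=none; bids=[#5:1@102 #7:9@102 #8:3@95] asks=[-]

Answer: BIDS (highest first):
  #5: 1@102
  #7: 9@102
  #8: 3@95
ASKS (lowest first):
  (empty)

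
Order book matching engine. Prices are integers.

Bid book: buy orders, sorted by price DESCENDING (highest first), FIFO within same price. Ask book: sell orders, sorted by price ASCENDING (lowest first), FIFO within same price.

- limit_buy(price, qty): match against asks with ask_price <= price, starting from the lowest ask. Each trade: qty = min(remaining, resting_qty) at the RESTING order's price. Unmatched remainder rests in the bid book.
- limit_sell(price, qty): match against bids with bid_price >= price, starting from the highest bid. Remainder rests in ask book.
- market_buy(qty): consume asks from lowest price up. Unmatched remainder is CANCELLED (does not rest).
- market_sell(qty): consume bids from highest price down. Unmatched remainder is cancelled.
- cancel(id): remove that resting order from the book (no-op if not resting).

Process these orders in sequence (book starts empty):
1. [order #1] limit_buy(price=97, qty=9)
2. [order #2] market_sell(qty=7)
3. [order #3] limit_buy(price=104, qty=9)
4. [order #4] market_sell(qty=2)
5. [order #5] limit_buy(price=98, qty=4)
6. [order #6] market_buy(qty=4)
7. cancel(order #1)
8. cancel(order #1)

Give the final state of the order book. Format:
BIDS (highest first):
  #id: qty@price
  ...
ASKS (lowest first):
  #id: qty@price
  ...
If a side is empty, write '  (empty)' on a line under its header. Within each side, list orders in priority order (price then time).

Answer: BIDS (highest first):
  #3: 7@104
  #5: 4@98
ASKS (lowest first):
  (empty)

Derivation:
After op 1 [order #1] limit_buy(price=97, qty=9): fills=none; bids=[#1:9@97] asks=[-]
After op 2 [order #2] market_sell(qty=7): fills=#1x#2:7@97; bids=[#1:2@97] asks=[-]
After op 3 [order #3] limit_buy(price=104, qty=9): fills=none; bids=[#3:9@104 #1:2@97] asks=[-]
After op 4 [order #4] market_sell(qty=2): fills=#3x#4:2@104; bids=[#3:7@104 #1:2@97] asks=[-]
After op 5 [order #5] limit_buy(price=98, qty=4): fills=none; bids=[#3:7@104 #5:4@98 #1:2@97] asks=[-]
After op 6 [order #6] market_buy(qty=4): fills=none; bids=[#3:7@104 #5:4@98 #1:2@97] asks=[-]
After op 7 cancel(order #1): fills=none; bids=[#3:7@104 #5:4@98] asks=[-]
After op 8 cancel(order #1): fills=none; bids=[#3:7@104 #5:4@98] asks=[-]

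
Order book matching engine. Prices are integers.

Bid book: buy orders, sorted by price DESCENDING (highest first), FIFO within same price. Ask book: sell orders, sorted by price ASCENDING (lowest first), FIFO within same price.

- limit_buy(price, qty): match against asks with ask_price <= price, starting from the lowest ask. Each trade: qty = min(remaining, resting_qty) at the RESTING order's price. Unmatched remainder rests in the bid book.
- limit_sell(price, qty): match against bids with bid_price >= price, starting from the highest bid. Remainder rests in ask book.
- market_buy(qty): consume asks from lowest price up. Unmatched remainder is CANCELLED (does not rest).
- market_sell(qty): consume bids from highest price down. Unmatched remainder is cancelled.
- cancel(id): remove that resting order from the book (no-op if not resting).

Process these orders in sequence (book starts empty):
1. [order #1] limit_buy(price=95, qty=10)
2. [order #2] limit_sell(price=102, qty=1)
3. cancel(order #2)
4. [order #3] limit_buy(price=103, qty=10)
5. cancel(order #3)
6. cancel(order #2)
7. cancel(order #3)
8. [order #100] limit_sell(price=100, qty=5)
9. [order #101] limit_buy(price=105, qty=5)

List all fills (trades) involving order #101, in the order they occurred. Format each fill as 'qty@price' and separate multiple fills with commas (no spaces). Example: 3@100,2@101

After op 1 [order #1] limit_buy(price=95, qty=10): fills=none; bids=[#1:10@95] asks=[-]
After op 2 [order #2] limit_sell(price=102, qty=1): fills=none; bids=[#1:10@95] asks=[#2:1@102]
After op 3 cancel(order #2): fills=none; bids=[#1:10@95] asks=[-]
After op 4 [order #3] limit_buy(price=103, qty=10): fills=none; bids=[#3:10@103 #1:10@95] asks=[-]
After op 5 cancel(order #3): fills=none; bids=[#1:10@95] asks=[-]
After op 6 cancel(order #2): fills=none; bids=[#1:10@95] asks=[-]
After op 7 cancel(order #3): fills=none; bids=[#1:10@95] asks=[-]
After op 8 [order #100] limit_sell(price=100, qty=5): fills=none; bids=[#1:10@95] asks=[#100:5@100]
After op 9 [order #101] limit_buy(price=105, qty=5): fills=#101x#100:5@100; bids=[#1:10@95] asks=[-]

Answer: 5@100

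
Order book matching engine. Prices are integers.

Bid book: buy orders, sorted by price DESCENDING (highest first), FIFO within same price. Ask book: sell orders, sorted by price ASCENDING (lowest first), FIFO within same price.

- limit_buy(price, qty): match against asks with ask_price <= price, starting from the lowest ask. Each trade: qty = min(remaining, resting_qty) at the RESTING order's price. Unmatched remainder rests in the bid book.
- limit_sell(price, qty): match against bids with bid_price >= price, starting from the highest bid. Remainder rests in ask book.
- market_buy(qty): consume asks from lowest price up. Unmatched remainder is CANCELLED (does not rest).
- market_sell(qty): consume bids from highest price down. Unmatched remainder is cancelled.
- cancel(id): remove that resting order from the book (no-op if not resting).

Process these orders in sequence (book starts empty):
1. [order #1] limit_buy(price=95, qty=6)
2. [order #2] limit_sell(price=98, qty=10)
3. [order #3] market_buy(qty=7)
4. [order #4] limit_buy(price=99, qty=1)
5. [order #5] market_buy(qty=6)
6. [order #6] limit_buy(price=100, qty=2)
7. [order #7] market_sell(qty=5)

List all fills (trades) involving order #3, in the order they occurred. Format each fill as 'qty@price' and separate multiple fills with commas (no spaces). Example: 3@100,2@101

Answer: 7@98

Derivation:
After op 1 [order #1] limit_buy(price=95, qty=6): fills=none; bids=[#1:6@95] asks=[-]
After op 2 [order #2] limit_sell(price=98, qty=10): fills=none; bids=[#1:6@95] asks=[#2:10@98]
After op 3 [order #3] market_buy(qty=7): fills=#3x#2:7@98; bids=[#1:6@95] asks=[#2:3@98]
After op 4 [order #4] limit_buy(price=99, qty=1): fills=#4x#2:1@98; bids=[#1:6@95] asks=[#2:2@98]
After op 5 [order #5] market_buy(qty=6): fills=#5x#2:2@98; bids=[#1:6@95] asks=[-]
After op 6 [order #6] limit_buy(price=100, qty=2): fills=none; bids=[#6:2@100 #1:6@95] asks=[-]
After op 7 [order #7] market_sell(qty=5): fills=#6x#7:2@100 #1x#7:3@95; bids=[#1:3@95] asks=[-]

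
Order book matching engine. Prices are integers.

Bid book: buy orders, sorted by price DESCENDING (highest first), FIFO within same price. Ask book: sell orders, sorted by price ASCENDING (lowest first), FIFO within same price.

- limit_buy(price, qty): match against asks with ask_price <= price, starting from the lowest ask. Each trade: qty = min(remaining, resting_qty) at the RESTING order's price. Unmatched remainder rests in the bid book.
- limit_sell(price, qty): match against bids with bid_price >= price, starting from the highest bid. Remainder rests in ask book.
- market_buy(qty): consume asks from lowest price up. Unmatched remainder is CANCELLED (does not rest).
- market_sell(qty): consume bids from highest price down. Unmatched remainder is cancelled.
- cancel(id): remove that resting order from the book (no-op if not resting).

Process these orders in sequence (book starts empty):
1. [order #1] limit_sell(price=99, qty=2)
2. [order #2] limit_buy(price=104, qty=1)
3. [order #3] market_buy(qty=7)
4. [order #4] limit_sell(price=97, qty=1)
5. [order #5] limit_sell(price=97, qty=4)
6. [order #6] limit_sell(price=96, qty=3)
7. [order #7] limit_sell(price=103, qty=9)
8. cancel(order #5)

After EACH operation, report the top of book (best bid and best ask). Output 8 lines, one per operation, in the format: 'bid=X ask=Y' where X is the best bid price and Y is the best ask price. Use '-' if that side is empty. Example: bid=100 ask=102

Answer: bid=- ask=99
bid=- ask=99
bid=- ask=-
bid=- ask=97
bid=- ask=97
bid=- ask=96
bid=- ask=96
bid=- ask=96

Derivation:
After op 1 [order #1] limit_sell(price=99, qty=2): fills=none; bids=[-] asks=[#1:2@99]
After op 2 [order #2] limit_buy(price=104, qty=1): fills=#2x#1:1@99; bids=[-] asks=[#1:1@99]
After op 3 [order #3] market_buy(qty=7): fills=#3x#1:1@99; bids=[-] asks=[-]
After op 4 [order #4] limit_sell(price=97, qty=1): fills=none; bids=[-] asks=[#4:1@97]
After op 5 [order #5] limit_sell(price=97, qty=4): fills=none; bids=[-] asks=[#4:1@97 #5:4@97]
After op 6 [order #6] limit_sell(price=96, qty=3): fills=none; bids=[-] asks=[#6:3@96 #4:1@97 #5:4@97]
After op 7 [order #7] limit_sell(price=103, qty=9): fills=none; bids=[-] asks=[#6:3@96 #4:1@97 #5:4@97 #7:9@103]
After op 8 cancel(order #5): fills=none; bids=[-] asks=[#6:3@96 #4:1@97 #7:9@103]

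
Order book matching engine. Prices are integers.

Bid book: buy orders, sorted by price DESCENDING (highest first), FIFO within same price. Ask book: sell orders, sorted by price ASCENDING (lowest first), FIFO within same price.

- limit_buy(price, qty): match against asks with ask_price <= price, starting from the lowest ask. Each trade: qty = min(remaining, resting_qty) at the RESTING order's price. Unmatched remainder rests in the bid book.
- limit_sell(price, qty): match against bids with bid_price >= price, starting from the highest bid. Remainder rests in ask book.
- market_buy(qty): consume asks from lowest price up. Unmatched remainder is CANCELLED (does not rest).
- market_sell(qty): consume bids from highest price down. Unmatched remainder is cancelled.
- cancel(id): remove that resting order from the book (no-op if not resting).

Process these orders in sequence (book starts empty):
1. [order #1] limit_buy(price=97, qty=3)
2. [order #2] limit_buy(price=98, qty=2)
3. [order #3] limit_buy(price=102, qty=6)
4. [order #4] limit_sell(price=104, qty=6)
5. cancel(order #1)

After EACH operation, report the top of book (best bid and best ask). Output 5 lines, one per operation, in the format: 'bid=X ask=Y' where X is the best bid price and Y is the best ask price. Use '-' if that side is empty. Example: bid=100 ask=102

After op 1 [order #1] limit_buy(price=97, qty=3): fills=none; bids=[#1:3@97] asks=[-]
After op 2 [order #2] limit_buy(price=98, qty=2): fills=none; bids=[#2:2@98 #1:3@97] asks=[-]
After op 3 [order #3] limit_buy(price=102, qty=6): fills=none; bids=[#3:6@102 #2:2@98 #1:3@97] asks=[-]
After op 4 [order #4] limit_sell(price=104, qty=6): fills=none; bids=[#3:6@102 #2:2@98 #1:3@97] asks=[#4:6@104]
After op 5 cancel(order #1): fills=none; bids=[#3:6@102 #2:2@98] asks=[#4:6@104]

Answer: bid=97 ask=-
bid=98 ask=-
bid=102 ask=-
bid=102 ask=104
bid=102 ask=104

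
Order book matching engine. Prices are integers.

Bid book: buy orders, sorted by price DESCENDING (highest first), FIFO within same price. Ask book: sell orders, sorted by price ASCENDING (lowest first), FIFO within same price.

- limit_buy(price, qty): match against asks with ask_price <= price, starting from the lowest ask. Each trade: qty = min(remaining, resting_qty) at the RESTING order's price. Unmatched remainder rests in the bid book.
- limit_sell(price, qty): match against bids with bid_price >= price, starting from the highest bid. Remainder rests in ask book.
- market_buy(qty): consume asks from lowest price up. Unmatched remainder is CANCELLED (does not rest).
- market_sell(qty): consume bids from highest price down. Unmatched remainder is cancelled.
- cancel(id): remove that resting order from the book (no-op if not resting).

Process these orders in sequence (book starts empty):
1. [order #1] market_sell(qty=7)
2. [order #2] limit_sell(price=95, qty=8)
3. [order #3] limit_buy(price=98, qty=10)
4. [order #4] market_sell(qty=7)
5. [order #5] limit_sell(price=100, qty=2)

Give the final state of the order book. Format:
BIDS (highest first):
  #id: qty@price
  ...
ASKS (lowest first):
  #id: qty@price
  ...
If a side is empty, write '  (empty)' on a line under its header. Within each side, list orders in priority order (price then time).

After op 1 [order #1] market_sell(qty=7): fills=none; bids=[-] asks=[-]
After op 2 [order #2] limit_sell(price=95, qty=8): fills=none; bids=[-] asks=[#2:8@95]
After op 3 [order #3] limit_buy(price=98, qty=10): fills=#3x#2:8@95; bids=[#3:2@98] asks=[-]
After op 4 [order #4] market_sell(qty=7): fills=#3x#4:2@98; bids=[-] asks=[-]
After op 5 [order #5] limit_sell(price=100, qty=2): fills=none; bids=[-] asks=[#5:2@100]

Answer: BIDS (highest first):
  (empty)
ASKS (lowest first):
  #5: 2@100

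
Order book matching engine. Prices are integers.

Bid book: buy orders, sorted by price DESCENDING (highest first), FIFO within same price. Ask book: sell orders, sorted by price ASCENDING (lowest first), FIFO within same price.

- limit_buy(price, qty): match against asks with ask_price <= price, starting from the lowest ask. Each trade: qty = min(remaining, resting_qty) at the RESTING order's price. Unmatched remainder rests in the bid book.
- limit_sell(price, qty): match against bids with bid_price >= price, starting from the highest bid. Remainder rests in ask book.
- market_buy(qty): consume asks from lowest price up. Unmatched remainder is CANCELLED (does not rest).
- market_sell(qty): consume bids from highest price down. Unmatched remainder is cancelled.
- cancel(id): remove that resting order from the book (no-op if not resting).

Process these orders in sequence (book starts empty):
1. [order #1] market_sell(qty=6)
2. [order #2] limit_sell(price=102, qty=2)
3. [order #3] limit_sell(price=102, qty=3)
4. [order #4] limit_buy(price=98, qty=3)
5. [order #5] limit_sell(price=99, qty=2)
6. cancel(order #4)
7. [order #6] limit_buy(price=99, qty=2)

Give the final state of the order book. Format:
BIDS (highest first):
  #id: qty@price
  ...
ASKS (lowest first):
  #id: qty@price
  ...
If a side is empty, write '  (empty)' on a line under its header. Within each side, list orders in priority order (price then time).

After op 1 [order #1] market_sell(qty=6): fills=none; bids=[-] asks=[-]
After op 2 [order #2] limit_sell(price=102, qty=2): fills=none; bids=[-] asks=[#2:2@102]
After op 3 [order #3] limit_sell(price=102, qty=3): fills=none; bids=[-] asks=[#2:2@102 #3:3@102]
After op 4 [order #4] limit_buy(price=98, qty=3): fills=none; bids=[#4:3@98] asks=[#2:2@102 #3:3@102]
After op 5 [order #5] limit_sell(price=99, qty=2): fills=none; bids=[#4:3@98] asks=[#5:2@99 #2:2@102 #3:3@102]
After op 6 cancel(order #4): fills=none; bids=[-] asks=[#5:2@99 #2:2@102 #3:3@102]
After op 7 [order #6] limit_buy(price=99, qty=2): fills=#6x#5:2@99; bids=[-] asks=[#2:2@102 #3:3@102]

Answer: BIDS (highest first):
  (empty)
ASKS (lowest first):
  #2: 2@102
  #3: 3@102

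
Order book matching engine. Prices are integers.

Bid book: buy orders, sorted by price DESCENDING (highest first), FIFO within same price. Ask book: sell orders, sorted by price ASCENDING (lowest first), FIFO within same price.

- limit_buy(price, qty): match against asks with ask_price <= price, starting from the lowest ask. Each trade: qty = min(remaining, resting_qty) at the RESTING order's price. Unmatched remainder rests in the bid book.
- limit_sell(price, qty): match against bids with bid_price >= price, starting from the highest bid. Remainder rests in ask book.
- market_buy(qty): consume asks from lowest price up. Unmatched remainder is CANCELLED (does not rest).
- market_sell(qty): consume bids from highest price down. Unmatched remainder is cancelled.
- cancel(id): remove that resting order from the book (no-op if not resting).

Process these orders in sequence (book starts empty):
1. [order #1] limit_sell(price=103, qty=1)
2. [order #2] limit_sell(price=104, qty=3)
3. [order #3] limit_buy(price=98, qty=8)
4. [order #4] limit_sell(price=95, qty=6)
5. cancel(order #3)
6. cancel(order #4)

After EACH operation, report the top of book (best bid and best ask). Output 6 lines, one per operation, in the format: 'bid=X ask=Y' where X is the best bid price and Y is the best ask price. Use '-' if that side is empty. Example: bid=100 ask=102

Answer: bid=- ask=103
bid=- ask=103
bid=98 ask=103
bid=98 ask=103
bid=- ask=103
bid=- ask=103

Derivation:
After op 1 [order #1] limit_sell(price=103, qty=1): fills=none; bids=[-] asks=[#1:1@103]
After op 2 [order #2] limit_sell(price=104, qty=3): fills=none; bids=[-] asks=[#1:1@103 #2:3@104]
After op 3 [order #3] limit_buy(price=98, qty=8): fills=none; bids=[#3:8@98] asks=[#1:1@103 #2:3@104]
After op 4 [order #4] limit_sell(price=95, qty=6): fills=#3x#4:6@98; bids=[#3:2@98] asks=[#1:1@103 #2:3@104]
After op 5 cancel(order #3): fills=none; bids=[-] asks=[#1:1@103 #2:3@104]
After op 6 cancel(order #4): fills=none; bids=[-] asks=[#1:1@103 #2:3@104]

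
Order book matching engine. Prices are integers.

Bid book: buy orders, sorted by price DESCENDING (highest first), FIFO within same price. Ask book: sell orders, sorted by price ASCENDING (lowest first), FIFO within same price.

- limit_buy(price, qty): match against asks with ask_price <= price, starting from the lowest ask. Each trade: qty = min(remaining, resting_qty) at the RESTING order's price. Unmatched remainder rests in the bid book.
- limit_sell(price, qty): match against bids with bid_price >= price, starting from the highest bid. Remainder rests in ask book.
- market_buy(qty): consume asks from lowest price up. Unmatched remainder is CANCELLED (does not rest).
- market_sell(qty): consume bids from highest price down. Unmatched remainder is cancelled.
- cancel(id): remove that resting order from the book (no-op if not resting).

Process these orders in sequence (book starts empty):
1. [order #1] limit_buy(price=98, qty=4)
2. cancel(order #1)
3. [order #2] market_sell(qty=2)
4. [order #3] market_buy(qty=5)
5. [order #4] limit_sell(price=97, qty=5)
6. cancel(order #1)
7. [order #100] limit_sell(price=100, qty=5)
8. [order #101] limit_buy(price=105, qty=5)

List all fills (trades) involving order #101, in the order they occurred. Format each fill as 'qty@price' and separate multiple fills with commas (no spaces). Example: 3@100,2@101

After op 1 [order #1] limit_buy(price=98, qty=4): fills=none; bids=[#1:4@98] asks=[-]
After op 2 cancel(order #1): fills=none; bids=[-] asks=[-]
After op 3 [order #2] market_sell(qty=2): fills=none; bids=[-] asks=[-]
After op 4 [order #3] market_buy(qty=5): fills=none; bids=[-] asks=[-]
After op 5 [order #4] limit_sell(price=97, qty=5): fills=none; bids=[-] asks=[#4:5@97]
After op 6 cancel(order #1): fills=none; bids=[-] asks=[#4:5@97]
After op 7 [order #100] limit_sell(price=100, qty=5): fills=none; bids=[-] asks=[#4:5@97 #100:5@100]
After op 8 [order #101] limit_buy(price=105, qty=5): fills=#101x#4:5@97; bids=[-] asks=[#100:5@100]

Answer: 5@97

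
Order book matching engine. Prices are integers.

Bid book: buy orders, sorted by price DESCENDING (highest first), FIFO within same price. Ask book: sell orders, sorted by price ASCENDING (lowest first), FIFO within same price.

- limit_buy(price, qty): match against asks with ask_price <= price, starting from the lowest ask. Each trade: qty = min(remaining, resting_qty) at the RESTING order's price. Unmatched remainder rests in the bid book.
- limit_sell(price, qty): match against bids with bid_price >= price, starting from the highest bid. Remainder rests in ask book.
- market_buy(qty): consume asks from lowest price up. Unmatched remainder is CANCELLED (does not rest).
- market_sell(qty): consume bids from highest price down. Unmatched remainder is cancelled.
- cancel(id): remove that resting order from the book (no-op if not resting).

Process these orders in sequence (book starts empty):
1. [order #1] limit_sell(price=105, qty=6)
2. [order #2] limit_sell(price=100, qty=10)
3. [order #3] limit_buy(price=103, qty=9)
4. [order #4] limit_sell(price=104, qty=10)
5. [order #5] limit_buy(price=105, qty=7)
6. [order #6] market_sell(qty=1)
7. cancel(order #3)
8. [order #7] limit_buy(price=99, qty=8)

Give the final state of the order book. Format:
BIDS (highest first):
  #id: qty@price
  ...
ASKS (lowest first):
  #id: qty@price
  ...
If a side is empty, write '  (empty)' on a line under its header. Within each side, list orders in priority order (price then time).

Answer: BIDS (highest first):
  #7: 8@99
ASKS (lowest first):
  #4: 4@104
  #1: 6@105

Derivation:
After op 1 [order #1] limit_sell(price=105, qty=6): fills=none; bids=[-] asks=[#1:6@105]
After op 2 [order #2] limit_sell(price=100, qty=10): fills=none; bids=[-] asks=[#2:10@100 #1:6@105]
After op 3 [order #3] limit_buy(price=103, qty=9): fills=#3x#2:9@100; bids=[-] asks=[#2:1@100 #1:6@105]
After op 4 [order #4] limit_sell(price=104, qty=10): fills=none; bids=[-] asks=[#2:1@100 #4:10@104 #1:6@105]
After op 5 [order #5] limit_buy(price=105, qty=7): fills=#5x#2:1@100 #5x#4:6@104; bids=[-] asks=[#4:4@104 #1:6@105]
After op 6 [order #6] market_sell(qty=1): fills=none; bids=[-] asks=[#4:4@104 #1:6@105]
After op 7 cancel(order #3): fills=none; bids=[-] asks=[#4:4@104 #1:6@105]
After op 8 [order #7] limit_buy(price=99, qty=8): fills=none; bids=[#7:8@99] asks=[#4:4@104 #1:6@105]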